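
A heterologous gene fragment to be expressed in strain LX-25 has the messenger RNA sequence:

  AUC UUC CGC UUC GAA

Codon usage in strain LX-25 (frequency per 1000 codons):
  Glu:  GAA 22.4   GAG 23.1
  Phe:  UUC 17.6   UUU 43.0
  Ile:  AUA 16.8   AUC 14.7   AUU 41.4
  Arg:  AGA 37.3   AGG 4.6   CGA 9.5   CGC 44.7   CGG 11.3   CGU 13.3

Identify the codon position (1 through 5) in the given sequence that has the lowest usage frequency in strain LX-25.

Codon 1 AUC (Ile): 14.7 per 1000.
Codon 2 UUC (Phe): 17.6 per 1000.
Codon 3 CGC (Arg): 44.7 per 1000.
Codon 4 UUC (Phe): 17.6 per 1000.
Codon 5 GAA (Glu): 22.4 per 1000.
Lowest frequency is 14.7 at codon 1.

1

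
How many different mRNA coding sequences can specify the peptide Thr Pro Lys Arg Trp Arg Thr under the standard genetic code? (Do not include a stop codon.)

4608

Thr: 4 codons.
Pro: 4 codons.
Lys: 2 codons.
Arg: 6 codons.
Trp: 1 codon.
Arg: 6 codons.
Thr: 4 codons.
4 × 4 × 2 × 6 × 1 × 6 × 4 = 4608.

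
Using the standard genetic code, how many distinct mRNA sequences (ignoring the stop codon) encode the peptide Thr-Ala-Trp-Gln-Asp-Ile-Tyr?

Thr: 4 codons.
Ala: 4 codons.
Trp: 1 codon.
Gln: 2 codons.
Asp: 2 codons.
Ile: 3 codons.
Tyr: 2 codons.
4 × 4 × 1 × 2 × 2 × 3 × 2 = 384.

384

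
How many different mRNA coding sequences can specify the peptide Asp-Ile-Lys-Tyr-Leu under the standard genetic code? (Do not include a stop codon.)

Asp: 2 codons.
Ile: 3 codons.
Lys: 2 codons.
Tyr: 2 codons.
Leu: 6 codons.
2 × 3 × 2 × 2 × 6 = 144.

144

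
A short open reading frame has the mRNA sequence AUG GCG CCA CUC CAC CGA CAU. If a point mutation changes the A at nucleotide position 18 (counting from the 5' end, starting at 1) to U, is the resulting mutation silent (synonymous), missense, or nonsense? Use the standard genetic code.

Position 18 falls in codon 6: CGA → Arg.
After the substitution the codon is CGU → Arg.
Both encode Arg, so the change is synonymous.

silent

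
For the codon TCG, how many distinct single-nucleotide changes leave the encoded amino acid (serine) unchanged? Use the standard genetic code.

3

Position 1: none → 0 synonymous.
Position 2: none → 0 synonymous.
Position 3: TCT, TCC, TCA → 3 synonymous.
Total: 0 + 0 + 3 = 3.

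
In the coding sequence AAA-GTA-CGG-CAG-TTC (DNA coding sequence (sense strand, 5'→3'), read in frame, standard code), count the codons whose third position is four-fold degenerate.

Codon 1 AAA (Lys): third position 2-fold.
Codon 2 GTA (Val): third position 4-fold.
Codon 3 CGG (Arg): third position 4-fold.
Codon 4 CAG (Gln): third position 2-fold.
Codon 5 TTC (Phe): third position 2-fold.
Four-fold degenerate third positions: 2.

2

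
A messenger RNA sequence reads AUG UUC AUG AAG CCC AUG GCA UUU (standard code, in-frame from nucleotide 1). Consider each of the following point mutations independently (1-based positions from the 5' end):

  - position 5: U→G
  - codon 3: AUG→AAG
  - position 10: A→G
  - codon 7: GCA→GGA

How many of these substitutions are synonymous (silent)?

0

Codon 2: UUC (Phe) → UGC (Cys) — missense.
Codon 3: AUG (Met) → AAG (Lys) — missense.
Codon 4: AAG (Lys) → GAG (Glu) — missense.
Codon 7: GCA (Ala) → GGA (Gly) — missense.
Synonymous: 0 of 4.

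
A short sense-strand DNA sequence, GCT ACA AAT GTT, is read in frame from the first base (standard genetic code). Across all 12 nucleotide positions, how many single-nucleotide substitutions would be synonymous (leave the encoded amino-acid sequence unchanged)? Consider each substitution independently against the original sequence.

10

Codon 1 (GCT, Ala): 3 synonymous substitutions.
Codon 2 (ACA, Thr): 3 synonymous substitutions.
Codon 3 (AAT, Asn): 1 synonymous substitution.
Codon 4 (GTT, Val): 3 synonymous substitutions.
Total: 3 + 3 + 1 + 3 = 10.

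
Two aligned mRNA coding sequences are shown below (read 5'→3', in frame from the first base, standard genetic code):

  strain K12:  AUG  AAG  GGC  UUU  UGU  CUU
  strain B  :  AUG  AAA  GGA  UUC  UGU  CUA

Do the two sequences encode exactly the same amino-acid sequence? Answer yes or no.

Codon 1: AUG Met / AUG Met — identical.
Codon 2: AAG Lys / AAA Lys — synonymous.
Codon 3: GGC Gly / GGA Gly — synonymous.
Codon 4: UUU Phe / UUC Phe — synonymous.
Codon 5: UGU Cys / UGU Cys — identical.
Codon 6: CUU Leu / CUA Leu — synonymous.
Nonsynonymous differences: 0 → same protein.

yes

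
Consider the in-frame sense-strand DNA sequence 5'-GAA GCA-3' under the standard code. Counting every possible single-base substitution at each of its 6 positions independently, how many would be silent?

Codon 1 (GAA, Glu): 1 synonymous substitution.
Codon 2 (GCA, Ala): 3 synonymous substitutions.
Total: 1 + 3 = 4.

4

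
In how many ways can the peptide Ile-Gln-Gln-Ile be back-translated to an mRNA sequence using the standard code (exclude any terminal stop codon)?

36

Ile: 3 codons.
Gln: 2 codons.
Gln: 2 codons.
Ile: 3 codons.
3 × 2 × 2 × 3 = 36.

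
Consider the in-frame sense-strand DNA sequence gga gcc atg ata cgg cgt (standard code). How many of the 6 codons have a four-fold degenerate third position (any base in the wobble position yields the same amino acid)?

4

Codon 1 GGA (Gly): third position 4-fold.
Codon 2 GCC (Ala): third position 4-fold.
Codon 3 ATG (Met): third position 1-fold.
Codon 4 ATA (Ile): third position 3-fold.
Codon 5 CGG (Arg): third position 4-fold.
Codon 6 CGT (Arg): third position 4-fold.
Four-fold degenerate third positions: 4.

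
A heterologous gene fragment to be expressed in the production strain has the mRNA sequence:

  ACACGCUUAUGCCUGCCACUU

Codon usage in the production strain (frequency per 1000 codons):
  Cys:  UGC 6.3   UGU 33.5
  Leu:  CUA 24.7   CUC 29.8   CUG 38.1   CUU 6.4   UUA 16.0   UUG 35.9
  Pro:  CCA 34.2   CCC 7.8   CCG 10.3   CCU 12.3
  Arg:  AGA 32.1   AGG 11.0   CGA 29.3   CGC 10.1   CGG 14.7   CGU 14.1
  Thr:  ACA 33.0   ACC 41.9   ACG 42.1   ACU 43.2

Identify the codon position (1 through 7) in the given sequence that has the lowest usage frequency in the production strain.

4

Codon 1 ACA (Thr): 33.0 per 1000.
Codon 2 CGC (Arg): 10.1 per 1000.
Codon 3 UUA (Leu): 16.0 per 1000.
Codon 4 UGC (Cys): 6.3 per 1000.
Codon 5 CUG (Leu): 38.1 per 1000.
Codon 6 CCA (Pro): 34.2 per 1000.
Codon 7 CUU (Leu): 6.4 per 1000.
Lowest frequency is 6.3 at codon 4.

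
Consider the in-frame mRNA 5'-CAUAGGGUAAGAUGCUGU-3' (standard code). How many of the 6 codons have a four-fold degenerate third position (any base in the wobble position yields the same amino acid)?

1

Codon 1 CAU (His): third position 2-fold.
Codon 2 AGG (Arg): third position 2-fold.
Codon 3 GUA (Val): third position 4-fold.
Codon 4 AGA (Arg): third position 2-fold.
Codon 5 UGC (Cys): third position 2-fold.
Codon 6 UGU (Cys): third position 2-fold.
Four-fold degenerate third positions: 1.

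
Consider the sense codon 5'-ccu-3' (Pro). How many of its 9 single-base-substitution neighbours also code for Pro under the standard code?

3

Position 1: none → 0 synonymous.
Position 2: none → 0 synonymous.
Position 3: CCC, CCA, CCG → 3 synonymous.
Total: 0 + 0 + 3 = 3.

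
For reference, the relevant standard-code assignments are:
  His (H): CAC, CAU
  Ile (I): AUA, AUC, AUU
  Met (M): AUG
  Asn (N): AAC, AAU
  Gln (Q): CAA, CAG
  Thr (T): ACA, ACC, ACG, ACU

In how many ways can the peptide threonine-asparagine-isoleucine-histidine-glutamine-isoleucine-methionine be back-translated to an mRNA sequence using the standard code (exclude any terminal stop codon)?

Thr: 4 codons.
Asn: 2 codons.
Ile: 3 codons.
His: 2 codons.
Gln: 2 codons.
Ile: 3 codons.
Met: 1 codon.
4 × 2 × 3 × 2 × 2 × 3 × 1 = 288.

288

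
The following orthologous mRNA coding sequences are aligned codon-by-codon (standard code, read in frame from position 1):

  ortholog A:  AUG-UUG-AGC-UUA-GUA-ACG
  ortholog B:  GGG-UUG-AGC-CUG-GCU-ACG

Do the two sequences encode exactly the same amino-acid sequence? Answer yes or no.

Codon 1: AUG Met / GGG Gly — nonsynonymous.
Codon 2: UUG Leu / UUG Leu — identical.
Codon 3: AGC Ser / AGC Ser — identical.
Codon 4: UUA Leu / CUG Leu — synonymous.
Codon 5: GUA Val / GCU Ala — nonsynonymous.
Codon 6: ACG Thr / ACG Thr — identical.
Nonsynonymous differences: 2 → different protein.

no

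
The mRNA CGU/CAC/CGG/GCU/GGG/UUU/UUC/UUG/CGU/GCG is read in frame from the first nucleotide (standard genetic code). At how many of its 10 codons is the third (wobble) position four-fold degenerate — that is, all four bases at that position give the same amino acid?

6

Codon 1 CGU (Arg): third position 4-fold.
Codon 2 CAC (His): third position 2-fold.
Codon 3 CGG (Arg): third position 4-fold.
Codon 4 GCU (Ala): third position 4-fold.
Codon 5 GGG (Gly): third position 4-fold.
Codon 6 UUU (Phe): third position 2-fold.
Codon 7 UUC (Phe): third position 2-fold.
Codon 8 UUG (Leu): third position 2-fold.
Codon 9 CGU (Arg): third position 4-fold.
Codon 10 GCG (Ala): third position 4-fold.
Four-fold degenerate third positions: 6.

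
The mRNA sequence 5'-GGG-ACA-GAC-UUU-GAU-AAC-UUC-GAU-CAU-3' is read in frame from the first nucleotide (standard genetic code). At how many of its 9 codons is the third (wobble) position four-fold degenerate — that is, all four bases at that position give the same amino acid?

2

Codon 1 GGG (Gly): third position 4-fold.
Codon 2 ACA (Thr): third position 4-fold.
Codon 3 GAC (Asp): third position 2-fold.
Codon 4 UUU (Phe): third position 2-fold.
Codon 5 GAU (Asp): third position 2-fold.
Codon 6 AAC (Asn): third position 2-fold.
Codon 7 UUC (Phe): third position 2-fold.
Codon 8 GAU (Asp): third position 2-fold.
Codon 9 CAU (His): third position 2-fold.
Four-fold degenerate third positions: 2.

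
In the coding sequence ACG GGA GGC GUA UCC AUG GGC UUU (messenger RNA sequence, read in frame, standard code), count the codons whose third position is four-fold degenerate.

Codon 1 ACG (Thr): third position 4-fold.
Codon 2 GGA (Gly): third position 4-fold.
Codon 3 GGC (Gly): third position 4-fold.
Codon 4 GUA (Val): third position 4-fold.
Codon 5 UCC (Ser): third position 4-fold.
Codon 6 AUG (Met): third position 1-fold.
Codon 7 GGC (Gly): third position 4-fold.
Codon 8 UUU (Phe): third position 2-fold.
Four-fold degenerate third positions: 6.

6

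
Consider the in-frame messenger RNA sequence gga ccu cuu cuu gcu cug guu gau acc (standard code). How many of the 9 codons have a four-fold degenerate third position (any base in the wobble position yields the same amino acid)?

Codon 1 GGA (Gly): third position 4-fold.
Codon 2 CCU (Pro): third position 4-fold.
Codon 3 CUU (Leu): third position 4-fold.
Codon 4 CUU (Leu): third position 4-fold.
Codon 5 GCU (Ala): third position 4-fold.
Codon 6 CUG (Leu): third position 4-fold.
Codon 7 GUU (Val): third position 4-fold.
Codon 8 GAU (Asp): third position 2-fold.
Codon 9 ACC (Thr): third position 4-fold.
Four-fold degenerate third positions: 8.

8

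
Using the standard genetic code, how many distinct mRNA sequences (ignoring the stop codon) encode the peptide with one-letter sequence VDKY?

Val: 4 codons.
Asp: 2 codons.
Lys: 2 codons.
Tyr: 2 codons.
4 × 2 × 2 × 2 = 32.

32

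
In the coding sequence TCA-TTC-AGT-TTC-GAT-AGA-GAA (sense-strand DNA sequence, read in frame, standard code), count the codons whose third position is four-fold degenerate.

1

Codon 1 TCA (Ser): third position 4-fold.
Codon 2 TTC (Phe): third position 2-fold.
Codon 3 AGT (Ser): third position 2-fold.
Codon 4 TTC (Phe): third position 2-fold.
Codon 5 GAT (Asp): third position 2-fold.
Codon 6 AGA (Arg): third position 2-fold.
Codon 7 GAA (Glu): third position 2-fold.
Four-fold degenerate third positions: 1.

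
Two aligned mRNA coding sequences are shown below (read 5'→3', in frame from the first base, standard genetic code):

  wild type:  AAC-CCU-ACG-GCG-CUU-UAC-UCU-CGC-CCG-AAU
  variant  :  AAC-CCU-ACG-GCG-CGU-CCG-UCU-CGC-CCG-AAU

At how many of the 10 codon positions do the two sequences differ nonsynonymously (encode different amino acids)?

Codon 1: AAC Asn / AAC Asn — identical.
Codon 2: CCU Pro / CCU Pro — identical.
Codon 3: ACG Thr / ACG Thr — identical.
Codon 4: GCG Ala / GCG Ala — identical.
Codon 5: CUU Leu / CGU Arg — nonsynonymous.
Codon 6: UAC Tyr / CCG Pro — nonsynonymous.
Codon 7: UCU Ser / UCU Ser — identical.
Codon 8: CGC Arg / CGC Arg — identical.
Codon 9: CCG Pro / CCG Pro — identical.
Codon 10: AAU Asn / AAU Asn — identical.
Nonsynonymous differences: 2.

2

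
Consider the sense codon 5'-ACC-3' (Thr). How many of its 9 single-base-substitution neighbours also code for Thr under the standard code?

3

Position 1: none → 0 synonymous.
Position 2: none → 0 synonymous.
Position 3: ACU, ACA, ACG → 3 synonymous.
Total: 0 + 0 + 3 = 3.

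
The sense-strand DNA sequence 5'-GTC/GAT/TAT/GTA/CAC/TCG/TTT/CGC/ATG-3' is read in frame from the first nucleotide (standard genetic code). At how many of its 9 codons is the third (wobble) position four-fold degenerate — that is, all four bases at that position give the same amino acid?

Codon 1 GTC (Val): third position 4-fold.
Codon 2 GAT (Asp): third position 2-fold.
Codon 3 TAT (Tyr): third position 2-fold.
Codon 4 GTA (Val): third position 4-fold.
Codon 5 CAC (His): third position 2-fold.
Codon 6 TCG (Ser): third position 4-fold.
Codon 7 TTT (Phe): third position 2-fold.
Codon 8 CGC (Arg): third position 4-fold.
Codon 9 ATG (Met): third position 1-fold.
Four-fold degenerate third positions: 4.

4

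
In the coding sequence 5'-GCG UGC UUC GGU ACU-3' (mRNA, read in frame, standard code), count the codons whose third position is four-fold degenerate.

Codon 1 GCG (Ala): third position 4-fold.
Codon 2 UGC (Cys): third position 2-fold.
Codon 3 UUC (Phe): third position 2-fold.
Codon 4 GGU (Gly): third position 4-fold.
Codon 5 ACU (Thr): third position 4-fold.
Four-fold degenerate third positions: 3.

3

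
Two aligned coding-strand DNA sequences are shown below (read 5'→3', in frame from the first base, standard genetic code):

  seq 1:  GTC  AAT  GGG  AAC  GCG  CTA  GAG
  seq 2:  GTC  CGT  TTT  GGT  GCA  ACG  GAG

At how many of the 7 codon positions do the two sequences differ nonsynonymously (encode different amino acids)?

4

Codon 1: GTC Val / GTC Val — identical.
Codon 2: AAT Asn / CGT Arg — nonsynonymous.
Codon 3: GGG Gly / TTT Phe — nonsynonymous.
Codon 4: AAC Asn / GGT Gly — nonsynonymous.
Codon 5: GCG Ala / GCA Ala — synonymous.
Codon 6: CTA Leu / ACG Thr — nonsynonymous.
Codon 7: GAG Glu / GAG Glu — identical.
Nonsynonymous differences: 4.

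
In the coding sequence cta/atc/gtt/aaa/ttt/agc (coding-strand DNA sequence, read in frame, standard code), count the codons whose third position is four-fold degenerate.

2

Codon 1 CTA (Leu): third position 4-fold.
Codon 2 ATC (Ile): third position 3-fold.
Codon 3 GTT (Val): third position 4-fold.
Codon 4 AAA (Lys): third position 2-fold.
Codon 5 TTT (Phe): third position 2-fold.
Codon 6 AGC (Ser): third position 2-fold.
Four-fold degenerate third positions: 2.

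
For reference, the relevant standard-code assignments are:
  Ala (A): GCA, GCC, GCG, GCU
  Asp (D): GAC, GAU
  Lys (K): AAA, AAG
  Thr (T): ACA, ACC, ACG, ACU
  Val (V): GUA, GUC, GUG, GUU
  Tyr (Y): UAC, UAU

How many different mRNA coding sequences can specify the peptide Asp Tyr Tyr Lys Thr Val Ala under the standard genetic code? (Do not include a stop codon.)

Asp: 2 codons.
Tyr: 2 codons.
Tyr: 2 codons.
Lys: 2 codons.
Thr: 4 codons.
Val: 4 codons.
Ala: 4 codons.
2 × 2 × 2 × 2 × 4 × 4 × 4 = 1024.

1024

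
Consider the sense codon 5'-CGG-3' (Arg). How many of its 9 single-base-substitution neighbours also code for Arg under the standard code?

4

Position 1: AGG → 1 synonymous.
Position 2: none → 0 synonymous.
Position 3: CGU, CGC, CGA → 3 synonymous.
Total: 1 + 0 + 3 = 4.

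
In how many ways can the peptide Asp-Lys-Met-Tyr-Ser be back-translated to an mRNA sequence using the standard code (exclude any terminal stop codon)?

48

Asp: 2 codons.
Lys: 2 codons.
Met: 1 codon.
Tyr: 2 codons.
Ser: 6 codons.
2 × 2 × 1 × 2 × 6 = 48.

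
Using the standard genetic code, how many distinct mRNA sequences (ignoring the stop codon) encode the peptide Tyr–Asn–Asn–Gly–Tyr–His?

128

Tyr: 2 codons.
Asn: 2 codons.
Asn: 2 codons.
Gly: 4 codons.
Tyr: 2 codons.
His: 2 codons.
2 × 2 × 2 × 4 × 2 × 2 = 128.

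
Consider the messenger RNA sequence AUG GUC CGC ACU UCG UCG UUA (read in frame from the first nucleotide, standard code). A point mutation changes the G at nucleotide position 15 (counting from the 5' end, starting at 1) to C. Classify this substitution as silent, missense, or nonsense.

Position 15 falls in codon 5: UCG → Ser.
After the substitution the codon is UCC → Ser.
Both encode Ser, so the change is synonymous.

silent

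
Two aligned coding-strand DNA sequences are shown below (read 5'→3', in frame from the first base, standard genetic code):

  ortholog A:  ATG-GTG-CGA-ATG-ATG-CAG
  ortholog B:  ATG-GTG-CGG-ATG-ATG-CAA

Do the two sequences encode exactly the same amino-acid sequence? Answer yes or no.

Codon 1: ATG Met / ATG Met — identical.
Codon 2: GTG Val / GTG Val — identical.
Codon 3: CGA Arg / CGG Arg — synonymous.
Codon 4: ATG Met / ATG Met — identical.
Codon 5: ATG Met / ATG Met — identical.
Codon 6: CAG Gln / CAA Gln — synonymous.
Nonsynonymous differences: 0 → same protein.

yes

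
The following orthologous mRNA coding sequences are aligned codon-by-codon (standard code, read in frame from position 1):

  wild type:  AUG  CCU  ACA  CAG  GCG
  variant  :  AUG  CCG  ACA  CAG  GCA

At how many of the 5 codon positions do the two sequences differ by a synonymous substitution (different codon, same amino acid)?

Codon 1: AUG Met / AUG Met — identical.
Codon 2: CCU Pro / CCG Pro — synonymous.
Codon 3: ACA Thr / ACA Thr — identical.
Codon 4: CAG Gln / CAG Gln — identical.
Codon 5: GCG Ala / GCA Ala — synonymous.
Synonymous differences: 2.

2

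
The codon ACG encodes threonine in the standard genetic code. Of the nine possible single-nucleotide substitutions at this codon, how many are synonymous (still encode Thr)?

3

Position 1: none → 0 synonymous.
Position 2: none → 0 synonymous.
Position 3: ACT, ACC, ACA → 3 synonymous.
Total: 0 + 0 + 3 = 3.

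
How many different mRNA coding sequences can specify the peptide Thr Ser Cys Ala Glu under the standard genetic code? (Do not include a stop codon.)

Thr: 4 codons.
Ser: 6 codons.
Cys: 2 codons.
Ala: 4 codons.
Glu: 2 codons.
4 × 6 × 2 × 4 × 2 = 384.

384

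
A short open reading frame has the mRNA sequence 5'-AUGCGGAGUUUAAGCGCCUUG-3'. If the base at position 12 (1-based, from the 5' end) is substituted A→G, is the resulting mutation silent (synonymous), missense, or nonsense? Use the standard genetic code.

Position 12 falls in codon 4: UUA → Leu.
After the substitution the codon is UUG → Leu.
Both encode Leu, so the change is synonymous.

silent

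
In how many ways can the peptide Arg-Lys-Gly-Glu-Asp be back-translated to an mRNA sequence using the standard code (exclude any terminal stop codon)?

192

Arg: 6 codons.
Lys: 2 codons.
Gly: 4 codons.
Glu: 2 codons.
Asp: 2 codons.
6 × 2 × 4 × 2 × 2 = 192.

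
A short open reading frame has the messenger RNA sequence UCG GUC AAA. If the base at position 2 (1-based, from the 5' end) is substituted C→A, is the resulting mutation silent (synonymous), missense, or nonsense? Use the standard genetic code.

nonsense

Position 2 falls in codon 1: UCG → Ser.
After the substitution the codon is UAG → Stop.
The new codon is a stop codon, so this is a nonsense mutation.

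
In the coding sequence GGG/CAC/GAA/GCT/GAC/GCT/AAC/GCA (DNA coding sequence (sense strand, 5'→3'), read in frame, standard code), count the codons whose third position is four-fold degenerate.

4

Codon 1 GGG (Gly): third position 4-fold.
Codon 2 CAC (His): third position 2-fold.
Codon 3 GAA (Glu): third position 2-fold.
Codon 4 GCT (Ala): third position 4-fold.
Codon 5 GAC (Asp): third position 2-fold.
Codon 6 GCT (Ala): third position 4-fold.
Codon 7 AAC (Asn): third position 2-fold.
Codon 8 GCA (Ala): third position 4-fold.
Four-fold degenerate third positions: 4.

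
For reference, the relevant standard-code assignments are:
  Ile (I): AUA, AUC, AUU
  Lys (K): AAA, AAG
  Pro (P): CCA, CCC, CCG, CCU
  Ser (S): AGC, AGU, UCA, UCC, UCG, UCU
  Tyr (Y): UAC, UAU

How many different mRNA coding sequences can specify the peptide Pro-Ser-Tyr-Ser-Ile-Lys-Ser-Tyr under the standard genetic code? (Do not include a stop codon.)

Pro: 4 codons.
Ser: 6 codons.
Tyr: 2 codons.
Ser: 6 codons.
Ile: 3 codons.
Lys: 2 codons.
Ser: 6 codons.
Tyr: 2 codons.
4 × 6 × 2 × 6 × 3 × 2 × 6 × 2 = 20736.

20736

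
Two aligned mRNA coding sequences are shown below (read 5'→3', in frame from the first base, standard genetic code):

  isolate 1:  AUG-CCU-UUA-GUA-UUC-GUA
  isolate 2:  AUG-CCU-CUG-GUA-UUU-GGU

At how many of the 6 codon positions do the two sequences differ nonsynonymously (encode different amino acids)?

Codon 1: AUG Met / AUG Met — identical.
Codon 2: CCU Pro / CCU Pro — identical.
Codon 3: UUA Leu / CUG Leu — synonymous.
Codon 4: GUA Val / GUA Val — identical.
Codon 5: UUC Phe / UUU Phe — synonymous.
Codon 6: GUA Val / GGU Gly — nonsynonymous.
Nonsynonymous differences: 1.

1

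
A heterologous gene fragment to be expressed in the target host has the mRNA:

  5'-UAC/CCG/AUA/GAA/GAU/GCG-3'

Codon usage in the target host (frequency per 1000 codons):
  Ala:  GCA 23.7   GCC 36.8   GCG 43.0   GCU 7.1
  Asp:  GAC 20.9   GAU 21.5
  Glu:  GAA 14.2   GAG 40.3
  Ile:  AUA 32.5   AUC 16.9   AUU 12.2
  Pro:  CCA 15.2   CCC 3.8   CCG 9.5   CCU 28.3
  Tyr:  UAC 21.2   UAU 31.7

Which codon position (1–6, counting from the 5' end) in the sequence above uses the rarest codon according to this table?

Codon 1 UAC (Tyr): 21.2 per 1000.
Codon 2 CCG (Pro): 9.5 per 1000.
Codon 3 AUA (Ile): 32.5 per 1000.
Codon 4 GAA (Glu): 14.2 per 1000.
Codon 5 GAU (Asp): 21.5 per 1000.
Codon 6 GCG (Ala): 43.0 per 1000.
Lowest frequency is 9.5 at codon 2.

2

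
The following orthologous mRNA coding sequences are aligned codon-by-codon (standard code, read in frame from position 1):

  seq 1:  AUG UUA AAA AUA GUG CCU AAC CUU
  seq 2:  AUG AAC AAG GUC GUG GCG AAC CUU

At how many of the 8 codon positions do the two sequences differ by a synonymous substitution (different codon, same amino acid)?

1

Codon 1: AUG Met / AUG Met — identical.
Codon 2: UUA Leu / AAC Asn — nonsynonymous.
Codon 3: AAA Lys / AAG Lys — synonymous.
Codon 4: AUA Ile / GUC Val — nonsynonymous.
Codon 5: GUG Val / GUG Val — identical.
Codon 6: CCU Pro / GCG Ala — nonsynonymous.
Codon 7: AAC Asn / AAC Asn — identical.
Codon 8: CUU Leu / CUU Leu — identical.
Synonymous differences: 1.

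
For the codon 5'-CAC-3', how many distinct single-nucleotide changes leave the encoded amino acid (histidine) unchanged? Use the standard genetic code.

1

Position 1: none → 0 synonymous.
Position 2: none → 0 synonymous.
Position 3: CAT → 1 synonymous.
Total: 0 + 0 + 1 = 1.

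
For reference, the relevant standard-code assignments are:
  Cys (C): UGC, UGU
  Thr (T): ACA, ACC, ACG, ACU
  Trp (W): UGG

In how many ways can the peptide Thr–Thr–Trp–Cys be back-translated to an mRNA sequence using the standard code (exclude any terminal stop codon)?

Thr: 4 codons.
Thr: 4 codons.
Trp: 1 codon.
Cys: 2 codons.
4 × 4 × 1 × 2 = 32.

32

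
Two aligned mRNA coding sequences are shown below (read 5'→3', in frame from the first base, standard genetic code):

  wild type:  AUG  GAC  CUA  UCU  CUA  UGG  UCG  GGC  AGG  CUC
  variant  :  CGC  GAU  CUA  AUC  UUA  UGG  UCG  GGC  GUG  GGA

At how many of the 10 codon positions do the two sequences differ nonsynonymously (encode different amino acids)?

4

Codon 1: AUG Met / CGC Arg — nonsynonymous.
Codon 2: GAC Asp / GAU Asp — synonymous.
Codon 3: CUA Leu / CUA Leu — identical.
Codon 4: UCU Ser / AUC Ile — nonsynonymous.
Codon 5: CUA Leu / UUA Leu — synonymous.
Codon 6: UGG Trp / UGG Trp — identical.
Codon 7: UCG Ser / UCG Ser — identical.
Codon 8: GGC Gly / GGC Gly — identical.
Codon 9: AGG Arg / GUG Val — nonsynonymous.
Codon 10: CUC Leu / GGA Gly — nonsynonymous.
Nonsynonymous differences: 4.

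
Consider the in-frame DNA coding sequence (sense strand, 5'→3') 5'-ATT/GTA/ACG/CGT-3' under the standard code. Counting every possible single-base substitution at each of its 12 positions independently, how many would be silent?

11

Codon 1 (ATT, Ile): 2 synonymous substitutions.
Codon 2 (GTA, Val): 3 synonymous substitutions.
Codon 3 (ACG, Thr): 3 synonymous substitutions.
Codon 4 (CGT, Arg): 3 synonymous substitutions.
Total: 2 + 3 + 3 + 3 = 11.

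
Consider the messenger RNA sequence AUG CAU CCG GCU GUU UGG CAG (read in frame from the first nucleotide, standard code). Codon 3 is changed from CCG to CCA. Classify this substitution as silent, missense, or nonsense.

Position 9 falls in codon 3: CCG → Pro.
After the substitution the codon is CCA → Pro.
Both encode Pro, so the change is synonymous.

silent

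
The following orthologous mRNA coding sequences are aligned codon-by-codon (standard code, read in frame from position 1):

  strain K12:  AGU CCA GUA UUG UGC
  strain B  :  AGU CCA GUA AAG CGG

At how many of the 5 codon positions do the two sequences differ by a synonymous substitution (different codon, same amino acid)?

0

Codon 1: AGU Ser / AGU Ser — identical.
Codon 2: CCA Pro / CCA Pro — identical.
Codon 3: GUA Val / GUA Val — identical.
Codon 4: UUG Leu / AAG Lys — nonsynonymous.
Codon 5: UGC Cys / CGG Arg — nonsynonymous.
Synonymous differences: 0.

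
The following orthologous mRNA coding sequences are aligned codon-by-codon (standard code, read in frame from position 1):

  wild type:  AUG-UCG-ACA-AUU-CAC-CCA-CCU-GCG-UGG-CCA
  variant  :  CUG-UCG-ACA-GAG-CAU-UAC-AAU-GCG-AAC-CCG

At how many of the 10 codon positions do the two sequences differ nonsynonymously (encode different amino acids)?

Codon 1: AUG Met / CUG Leu — nonsynonymous.
Codon 2: UCG Ser / UCG Ser — identical.
Codon 3: ACA Thr / ACA Thr — identical.
Codon 4: AUU Ile / GAG Glu — nonsynonymous.
Codon 5: CAC His / CAU His — synonymous.
Codon 6: CCA Pro / UAC Tyr — nonsynonymous.
Codon 7: CCU Pro / AAU Asn — nonsynonymous.
Codon 8: GCG Ala / GCG Ala — identical.
Codon 9: UGG Trp / AAC Asn — nonsynonymous.
Codon 10: CCA Pro / CCG Pro — synonymous.
Nonsynonymous differences: 5.

5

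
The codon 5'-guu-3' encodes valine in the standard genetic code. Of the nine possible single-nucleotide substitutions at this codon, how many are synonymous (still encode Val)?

Position 1: none → 0 synonymous.
Position 2: none → 0 synonymous.
Position 3: GUC, GUA, GUG → 3 synonymous.
Total: 0 + 0 + 3 = 3.

3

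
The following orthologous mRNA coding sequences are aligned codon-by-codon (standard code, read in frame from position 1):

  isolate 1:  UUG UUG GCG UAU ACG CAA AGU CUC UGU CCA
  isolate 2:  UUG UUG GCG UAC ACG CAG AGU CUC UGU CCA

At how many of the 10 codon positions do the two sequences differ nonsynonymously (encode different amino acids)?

Codon 1: UUG Leu / UUG Leu — identical.
Codon 2: UUG Leu / UUG Leu — identical.
Codon 3: GCG Ala / GCG Ala — identical.
Codon 4: UAU Tyr / UAC Tyr — synonymous.
Codon 5: ACG Thr / ACG Thr — identical.
Codon 6: CAA Gln / CAG Gln — synonymous.
Codon 7: AGU Ser / AGU Ser — identical.
Codon 8: CUC Leu / CUC Leu — identical.
Codon 9: UGU Cys / UGU Cys — identical.
Codon 10: CCA Pro / CCA Pro — identical.
Nonsynonymous differences: 0.

0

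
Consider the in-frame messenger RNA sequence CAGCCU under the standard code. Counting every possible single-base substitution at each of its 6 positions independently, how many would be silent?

Codon 1 (CAG, Gln): 1 synonymous substitution.
Codon 2 (CCU, Pro): 3 synonymous substitutions.
Total: 1 + 3 = 4.

4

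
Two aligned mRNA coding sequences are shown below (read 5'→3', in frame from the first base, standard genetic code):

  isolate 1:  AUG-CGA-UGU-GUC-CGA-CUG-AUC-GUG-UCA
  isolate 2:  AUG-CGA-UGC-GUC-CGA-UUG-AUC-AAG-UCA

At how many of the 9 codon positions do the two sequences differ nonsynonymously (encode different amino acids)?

1

Codon 1: AUG Met / AUG Met — identical.
Codon 2: CGA Arg / CGA Arg — identical.
Codon 3: UGU Cys / UGC Cys — synonymous.
Codon 4: GUC Val / GUC Val — identical.
Codon 5: CGA Arg / CGA Arg — identical.
Codon 6: CUG Leu / UUG Leu — synonymous.
Codon 7: AUC Ile / AUC Ile — identical.
Codon 8: GUG Val / AAG Lys — nonsynonymous.
Codon 9: UCA Ser / UCA Ser — identical.
Nonsynonymous differences: 1.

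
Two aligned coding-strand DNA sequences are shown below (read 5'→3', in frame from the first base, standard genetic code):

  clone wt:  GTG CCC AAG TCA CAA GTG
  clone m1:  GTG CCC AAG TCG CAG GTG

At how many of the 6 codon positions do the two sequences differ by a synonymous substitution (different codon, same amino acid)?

2

Codon 1: GTG Val / GTG Val — identical.
Codon 2: CCC Pro / CCC Pro — identical.
Codon 3: AAG Lys / AAG Lys — identical.
Codon 4: TCA Ser / TCG Ser — synonymous.
Codon 5: CAA Gln / CAG Gln — synonymous.
Codon 6: GTG Val / GTG Val — identical.
Synonymous differences: 2.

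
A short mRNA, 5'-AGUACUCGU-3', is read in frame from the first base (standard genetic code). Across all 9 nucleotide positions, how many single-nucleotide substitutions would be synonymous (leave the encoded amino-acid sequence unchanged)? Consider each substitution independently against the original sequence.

Codon 1 (AGU, Ser): 1 synonymous substitution.
Codon 2 (ACU, Thr): 3 synonymous substitutions.
Codon 3 (CGU, Arg): 3 synonymous substitutions.
Total: 1 + 3 + 3 = 7.

7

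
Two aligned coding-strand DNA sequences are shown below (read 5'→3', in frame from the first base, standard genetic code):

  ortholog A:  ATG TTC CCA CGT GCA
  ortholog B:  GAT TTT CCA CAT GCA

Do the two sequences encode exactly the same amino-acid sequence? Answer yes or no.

no

Codon 1: ATG Met / GAT Asp — nonsynonymous.
Codon 2: TTC Phe / TTT Phe — synonymous.
Codon 3: CCA Pro / CCA Pro — identical.
Codon 4: CGT Arg / CAT His — nonsynonymous.
Codon 5: GCA Ala / GCA Ala — identical.
Nonsynonymous differences: 2 → different protein.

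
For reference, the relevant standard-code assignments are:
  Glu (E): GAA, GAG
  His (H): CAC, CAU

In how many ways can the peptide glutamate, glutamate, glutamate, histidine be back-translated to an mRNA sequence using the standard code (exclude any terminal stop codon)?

16

Glu: 2 codons.
Glu: 2 codons.
Glu: 2 codons.
His: 2 codons.
2 × 2 × 2 × 2 = 16.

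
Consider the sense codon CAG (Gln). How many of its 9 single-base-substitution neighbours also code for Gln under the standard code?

Position 1: none → 0 synonymous.
Position 2: none → 0 synonymous.
Position 3: CAA → 1 synonymous.
Total: 0 + 0 + 1 = 1.

1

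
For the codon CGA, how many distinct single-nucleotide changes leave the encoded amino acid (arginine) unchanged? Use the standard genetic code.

4

Position 1: AGA → 1 synonymous.
Position 2: none → 0 synonymous.
Position 3: CGU, CGC, CGG → 3 synonymous.
Total: 1 + 0 + 3 = 4.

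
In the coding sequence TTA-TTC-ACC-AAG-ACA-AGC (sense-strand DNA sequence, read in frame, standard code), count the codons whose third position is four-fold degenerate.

Codon 1 TTA (Leu): third position 2-fold.
Codon 2 TTC (Phe): third position 2-fold.
Codon 3 ACC (Thr): third position 4-fold.
Codon 4 AAG (Lys): third position 2-fold.
Codon 5 ACA (Thr): third position 4-fold.
Codon 6 AGC (Ser): third position 2-fold.
Four-fold degenerate third positions: 2.

2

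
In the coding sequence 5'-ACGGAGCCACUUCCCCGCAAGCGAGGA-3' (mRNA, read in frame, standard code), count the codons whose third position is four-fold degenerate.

7

Codon 1 ACG (Thr): third position 4-fold.
Codon 2 GAG (Glu): third position 2-fold.
Codon 3 CCA (Pro): third position 4-fold.
Codon 4 CUU (Leu): third position 4-fold.
Codon 5 CCC (Pro): third position 4-fold.
Codon 6 CGC (Arg): third position 4-fold.
Codon 7 AAG (Lys): third position 2-fold.
Codon 8 CGA (Arg): third position 4-fold.
Codon 9 GGA (Gly): third position 4-fold.
Four-fold degenerate third positions: 7.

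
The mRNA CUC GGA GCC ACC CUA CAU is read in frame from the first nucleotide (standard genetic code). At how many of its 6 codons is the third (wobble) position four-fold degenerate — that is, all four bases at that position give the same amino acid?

Codon 1 CUC (Leu): third position 4-fold.
Codon 2 GGA (Gly): third position 4-fold.
Codon 3 GCC (Ala): third position 4-fold.
Codon 4 ACC (Thr): third position 4-fold.
Codon 5 CUA (Leu): third position 4-fold.
Codon 6 CAU (His): third position 2-fold.
Four-fold degenerate third positions: 5.

5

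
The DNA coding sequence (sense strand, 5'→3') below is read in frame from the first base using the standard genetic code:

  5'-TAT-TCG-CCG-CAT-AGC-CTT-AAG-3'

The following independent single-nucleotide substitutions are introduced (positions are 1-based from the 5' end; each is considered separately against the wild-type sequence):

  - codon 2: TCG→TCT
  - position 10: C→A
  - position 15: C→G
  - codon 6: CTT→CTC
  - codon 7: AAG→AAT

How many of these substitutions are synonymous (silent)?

Codon 2: TCG (Ser) → TCT (Ser) — synonymous.
Codon 4: CAT (His) → AAT (Asn) — missense.
Codon 5: AGC (Ser) → AGG (Arg) — missense.
Codon 6: CTT (Leu) → CTC (Leu) — synonymous.
Codon 7: AAG (Lys) → AAT (Asn) — missense.
Synonymous: 2 of 5.

2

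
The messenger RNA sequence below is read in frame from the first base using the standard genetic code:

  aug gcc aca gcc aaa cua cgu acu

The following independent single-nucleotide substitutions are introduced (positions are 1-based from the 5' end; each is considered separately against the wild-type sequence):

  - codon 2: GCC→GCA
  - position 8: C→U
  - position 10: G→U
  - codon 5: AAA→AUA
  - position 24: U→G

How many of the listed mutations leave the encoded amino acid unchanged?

2

Codon 2: GCC (Ala) → GCA (Ala) — synonymous.
Codon 3: ACA (Thr) → AUA (Ile) — missense.
Codon 4: GCC (Ala) → UCC (Ser) — missense.
Codon 5: AAA (Lys) → AUA (Ile) — missense.
Codon 8: ACU (Thr) → ACG (Thr) — synonymous.
Synonymous: 2 of 5.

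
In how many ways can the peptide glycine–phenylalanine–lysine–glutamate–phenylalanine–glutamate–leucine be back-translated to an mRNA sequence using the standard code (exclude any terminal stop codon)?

Gly: 4 codons.
Phe: 2 codons.
Lys: 2 codons.
Glu: 2 codons.
Phe: 2 codons.
Glu: 2 codons.
Leu: 6 codons.
4 × 2 × 2 × 2 × 2 × 2 × 6 = 768.

768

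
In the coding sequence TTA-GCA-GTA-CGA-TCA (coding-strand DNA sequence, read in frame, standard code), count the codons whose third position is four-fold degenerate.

Codon 1 TTA (Leu): third position 2-fold.
Codon 2 GCA (Ala): third position 4-fold.
Codon 3 GTA (Val): third position 4-fold.
Codon 4 CGA (Arg): third position 4-fold.
Codon 5 TCA (Ser): third position 4-fold.
Four-fold degenerate third positions: 4.

4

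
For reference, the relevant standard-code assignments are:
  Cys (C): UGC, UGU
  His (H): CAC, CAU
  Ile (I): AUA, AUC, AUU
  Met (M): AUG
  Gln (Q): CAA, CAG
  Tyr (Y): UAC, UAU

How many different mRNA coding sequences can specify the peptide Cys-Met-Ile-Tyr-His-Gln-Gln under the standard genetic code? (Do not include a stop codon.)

Cys: 2 codons.
Met: 1 codon.
Ile: 3 codons.
Tyr: 2 codons.
His: 2 codons.
Gln: 2 codons.
Gln: 2 codons.
2 × 1 × 3 × 2 × 2 × 2 × 2 = 96.

96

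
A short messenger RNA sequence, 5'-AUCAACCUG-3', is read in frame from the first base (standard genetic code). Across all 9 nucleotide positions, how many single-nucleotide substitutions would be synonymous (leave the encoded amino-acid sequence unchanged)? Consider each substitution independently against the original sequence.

7

Codon 1 (AUC, Ile): 2 synonymous substitutions.
Codon 2 (AAC, Asn): 1 synonymous substitution.
Codon 3 (CUG, Leu): 4 synonymous substitutions.
Total: 2 + 1 + 4 = 7.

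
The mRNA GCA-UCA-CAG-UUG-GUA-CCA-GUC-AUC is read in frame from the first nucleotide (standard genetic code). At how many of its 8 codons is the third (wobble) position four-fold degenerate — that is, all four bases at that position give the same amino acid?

5

Codon 1 GCA (Ala): third position 4-fold.
Codon 2 UCA (Ser): third position 4-fold.
Codon 3 CAG (Gln): third position 2-fold.
Codon 4 UUG (Leu): third position 2-fold.
Codon 5 GUA (Val): third position 4-fold.
Codon 6 CCA (Pro): third position 4-fold.
Codon 7 GUC (Val): third position 4-fold.
Codon 8 AUC (Ile): third position 3-fold.
Four-fold degenerate third positions: 5.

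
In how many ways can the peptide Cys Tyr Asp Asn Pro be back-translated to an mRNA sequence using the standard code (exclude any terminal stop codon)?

64

Cys: 2 codons.
Tyr: 2 codons.
Asp: 2 codons.
Asn: 2 codons.
Pro: 4 codons.
2 × 2 × 2 × 2 × 4 = 64.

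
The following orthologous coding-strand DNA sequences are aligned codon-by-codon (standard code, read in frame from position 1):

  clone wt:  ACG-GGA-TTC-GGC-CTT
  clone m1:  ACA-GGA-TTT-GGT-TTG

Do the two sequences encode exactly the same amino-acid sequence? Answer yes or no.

Codon 1: ACG Thr / ACA Thr — synonymous.
Codon 2: GGA Gly / GGA Gly — identical.
Codon 3: TTC Phe / TTT Phe — synonymous.
Codon 4: GGC Gly / GGT Gly — synonymous.
Codon 5: CTT Leu / TTG Leu — synonymous.
Nonsynonymous differences: 0 → same protein.

yes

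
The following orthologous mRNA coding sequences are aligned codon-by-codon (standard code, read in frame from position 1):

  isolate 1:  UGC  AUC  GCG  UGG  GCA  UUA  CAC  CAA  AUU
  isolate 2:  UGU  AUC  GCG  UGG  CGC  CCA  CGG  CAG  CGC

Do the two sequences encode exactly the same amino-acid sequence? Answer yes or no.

Codon 1: UGC Cys / UGU Cys — synonymous.
Codon 2: AUC Ile / AUC Ile — identical.
Codon 3: GCG Ala / GCG Ala — identical.
Codon 4: UGG Trp / UGG Trp — identical.
Codon 5: GCA Ala / CGC Arg — nonsynonymous.
Codon 6: UUA Leu / CCA Pro — nonsynonymous.
Codon 7: CAC His / CGG Arg — nonsynonymous.
Codon 8: CAA Gln / CAG Gln — synonymous.
Codon 9: AUU Ile / CGC Arg — nonsynonymous.
Nonsynonymous differences: 4 → different protein.

no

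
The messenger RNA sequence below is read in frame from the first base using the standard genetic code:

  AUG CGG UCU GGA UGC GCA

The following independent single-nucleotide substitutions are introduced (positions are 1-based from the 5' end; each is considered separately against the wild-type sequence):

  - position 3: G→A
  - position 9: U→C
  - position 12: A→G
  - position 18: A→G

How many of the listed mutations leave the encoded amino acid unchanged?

3

Codon 1: AUG (Met) → AUA (Ile) — missense.
Codon 3: UCU (Ser) → UCC (Ser) — synonymous.
Codon 4: GGA (Gly) → GGG (Gly) — synonymous.
Codon 6: GCA (Ala) → GCG (Ala) — synonymous.
Synonymous: 3 of 4.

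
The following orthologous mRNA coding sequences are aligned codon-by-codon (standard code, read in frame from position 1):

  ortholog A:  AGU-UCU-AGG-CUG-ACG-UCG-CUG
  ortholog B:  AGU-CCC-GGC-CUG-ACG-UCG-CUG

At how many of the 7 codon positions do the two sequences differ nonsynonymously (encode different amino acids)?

Codon 1: AGU Ser / AGU Ser — identical.
Codon 2: UCU Ser / CCC Pro — nonsynonymous.
Codon 3: AGG Arg / GGC Gly — nonsynonymous.
Codon 4: CUG Leu / CUG Leu — identical.
Codon 5: ACG Thr / ACG Thr — identical.
Codon 6: UCG Ser / UCG Ser — identical.
Codon 7: CUG Leu / CUG Leu — identical.
Nonsynonymous differences: 2.

2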